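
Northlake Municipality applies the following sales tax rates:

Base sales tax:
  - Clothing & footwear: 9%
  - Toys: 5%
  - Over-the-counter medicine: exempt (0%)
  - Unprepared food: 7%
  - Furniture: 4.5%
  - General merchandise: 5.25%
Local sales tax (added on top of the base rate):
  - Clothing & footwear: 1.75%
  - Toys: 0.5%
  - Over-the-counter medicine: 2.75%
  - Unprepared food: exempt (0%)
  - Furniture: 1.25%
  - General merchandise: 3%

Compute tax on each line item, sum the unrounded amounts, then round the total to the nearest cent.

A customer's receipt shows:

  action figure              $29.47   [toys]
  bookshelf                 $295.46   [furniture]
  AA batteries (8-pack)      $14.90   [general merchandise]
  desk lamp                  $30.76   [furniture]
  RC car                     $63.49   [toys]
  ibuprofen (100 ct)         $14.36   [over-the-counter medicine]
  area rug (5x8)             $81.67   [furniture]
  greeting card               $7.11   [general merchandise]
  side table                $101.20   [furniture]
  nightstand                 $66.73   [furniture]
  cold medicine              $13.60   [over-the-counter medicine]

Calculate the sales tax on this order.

Action figure $29.47: toys → 5% + 0.5% local = 5.5% → $1.62085
Bookshelf $295.46: furniture → 4.5% + 1.25% local = 5.75% → $16.98895
AA batteries (8-pack) $14.90: general merchandise → 5.25% + 3% local = 8.25% → $1.22925
Desk lamp $30.76: furniture → 4.5% + 1.25% local = 5.75% → $1.7687
RC car $63.49: toys → 5% + 0.5% local = 5.5% → $3.49195
Ibuprofen (100 ct) $14.36: over-the-counter medicine → 0% + 2.75% local = 2.75% → $0.3949
Area rug (5x8) $81.67: furniture → 4.5% + 1.25% local = 5.75% → $4.696025
Greeting card $7.11: general merchandise → 5.25% + 3% local = 8.25% → $0.586575
Side table $101.20: furniture → 4.5% + 1.25% local = 5.75% → $5.819
Nightstand $66.73: furniture → 4.5% + 1.25% local = 5.75% → $3.836975
Cold medicine $13.60: over-the-counter medicine → 0% + 2.75% local = 2.75% → $0.374
Unrounded tax sum = $40.807175 → $40.81

$40.81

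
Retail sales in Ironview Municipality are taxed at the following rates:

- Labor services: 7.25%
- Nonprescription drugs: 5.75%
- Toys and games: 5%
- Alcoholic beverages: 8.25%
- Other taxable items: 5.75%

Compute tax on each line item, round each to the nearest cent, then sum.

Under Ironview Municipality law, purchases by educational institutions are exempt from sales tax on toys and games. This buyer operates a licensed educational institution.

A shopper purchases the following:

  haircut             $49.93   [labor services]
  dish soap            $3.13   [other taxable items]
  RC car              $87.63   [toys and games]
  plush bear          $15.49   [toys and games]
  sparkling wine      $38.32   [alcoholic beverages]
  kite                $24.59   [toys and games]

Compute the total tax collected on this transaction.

Haircut $49.93: labor services → 7.25% → $3.62
Dish soap $3.13: other taxable items → 5.75% → $0.18
RC car $87.63: toys and games, buyer-exempt → 0% → $0.00
Plush bear $15.49: toys and games, buyer-exempt → 0% → $0.00
Sparkling wine $38.32: alcoholic beverages → 8.25% → $3.16
Kite $24.59: toys and games, buyer-exempt → 0% → $0.00
Total tax = $3.62 + $0.18 + $3.16 = $6.96

$6.96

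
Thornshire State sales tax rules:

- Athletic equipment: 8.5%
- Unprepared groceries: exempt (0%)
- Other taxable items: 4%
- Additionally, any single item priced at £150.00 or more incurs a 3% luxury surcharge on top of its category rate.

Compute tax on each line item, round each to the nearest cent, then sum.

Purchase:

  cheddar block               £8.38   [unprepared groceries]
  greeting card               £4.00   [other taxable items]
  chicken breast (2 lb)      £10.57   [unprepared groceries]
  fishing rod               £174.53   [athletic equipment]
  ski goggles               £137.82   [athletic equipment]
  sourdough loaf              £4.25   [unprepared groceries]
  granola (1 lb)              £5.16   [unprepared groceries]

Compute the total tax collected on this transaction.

Cheddar block £8.38: unprepared groceries → 0% → £0.00
Greeting card £4.00: other taxable items → 4% → £0.16
Chicken breast (2 lb) £10.57: unprepared groceries → 0% → £0.00
Fishing rod £174.53: athletic equipment → 8.5% + 3% surcharge = 11.5% → £20.07
Ski goggles £137.82: athletic equipment → 8.5% → £11.71
Sourdough loaf £4.25: unprepared groceries → 0% → £0.00
Granola (1 lb) £5.16: unprepared groceries → 0% → £0.00
Total tax = £0.16 + £20.07 + £11.71 = £31.94

£31.94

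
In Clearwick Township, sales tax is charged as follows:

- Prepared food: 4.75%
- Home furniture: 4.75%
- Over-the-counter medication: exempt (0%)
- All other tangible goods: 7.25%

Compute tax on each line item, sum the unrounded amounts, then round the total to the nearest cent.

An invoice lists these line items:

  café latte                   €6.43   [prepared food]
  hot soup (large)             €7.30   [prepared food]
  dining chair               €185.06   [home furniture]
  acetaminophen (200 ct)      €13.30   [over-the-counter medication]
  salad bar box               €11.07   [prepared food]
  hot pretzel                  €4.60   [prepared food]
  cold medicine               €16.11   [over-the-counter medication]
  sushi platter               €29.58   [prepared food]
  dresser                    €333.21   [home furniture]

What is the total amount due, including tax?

€634.08

Café latte €6.43: prepared food → 4.75% → €0.305425
Hot soup (large) €7.30: prepared food → 4.75% → €0.34675
Dining chair €185.06: home furniture → 4.75% → €8.79035
Acetaminophen (200 ct) €13.30: over-the-counter medication → 0% → €0.00
Salad bar box €11.07: prepared food → 4.75% → €0.525825
Hot pretzel €4.60: prepared food → 4.75% → €0.2185
Cold medicine €16.11: over-the-counter medication → 0% → €0.00
Sushi platter €29.58: prepared food → 4.75% → €1.40505
Dresser €333.21: home furniture → 4.75% → €15.827475
Subtotal = €606.66; unrounded tax = €27.419375 → €27.42; total due = €634.08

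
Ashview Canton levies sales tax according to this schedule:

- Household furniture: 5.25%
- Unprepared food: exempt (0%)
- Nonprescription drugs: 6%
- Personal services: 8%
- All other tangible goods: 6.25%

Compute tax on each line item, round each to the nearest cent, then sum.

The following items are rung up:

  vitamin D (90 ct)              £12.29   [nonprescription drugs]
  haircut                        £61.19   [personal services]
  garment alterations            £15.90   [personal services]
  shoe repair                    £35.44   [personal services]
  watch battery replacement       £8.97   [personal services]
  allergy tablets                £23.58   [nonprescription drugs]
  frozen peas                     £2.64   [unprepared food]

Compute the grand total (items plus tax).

£171.89

Vitamin D (90 ct) £12.29: nonprescription drugs → 6% → £0.74
Haircut £61.19: personal services → 8% → £4.90
Garment alterations £15.90: personal services → 8% → £1.27
Shoe repair £35.44: personal services → 8% → £2.84
Watch battery replacement £8.97: personal services → 8% → £0.72
Allergy tablets £23.58: nonprescription drugs → 6% → £1.41
Frozen peas £2.64: unprepared food → 0% → £0.00
Subtotal = £160.01; tax = £11.88; total due = £171.89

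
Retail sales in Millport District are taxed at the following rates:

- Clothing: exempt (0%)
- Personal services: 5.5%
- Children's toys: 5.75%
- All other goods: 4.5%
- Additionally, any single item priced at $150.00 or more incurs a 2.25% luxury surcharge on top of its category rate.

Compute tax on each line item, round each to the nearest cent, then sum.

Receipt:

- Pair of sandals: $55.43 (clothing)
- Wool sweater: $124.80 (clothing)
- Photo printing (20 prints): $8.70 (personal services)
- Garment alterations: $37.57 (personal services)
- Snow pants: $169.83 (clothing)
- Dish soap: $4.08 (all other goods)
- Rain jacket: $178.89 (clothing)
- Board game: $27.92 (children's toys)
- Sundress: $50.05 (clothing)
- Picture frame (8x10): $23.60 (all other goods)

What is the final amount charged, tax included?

$694.12

Pair of sandals $55.43: clothing → 0% → $0.00
Wool sweater $124.80: clothing → 0% → $0.00
Photo printing (20 prints) $8.70: personal services → 5.5% → $0.48
Garment alterations $37.57: personal services → 5.5% → $2.07
Snow pants $169.83: clothing → 0% + 2.25% surcharge = 2.25% → $3.82
Dish soap $4.08: all other goods → 4.5% → $0.18
Rain jacket $178.89: clothing → 0% + 2.25% surcharge = 2.25% → $4.03
Board game $27.92: children's toys → 5.75% → $1.61
Sundress $50.05: clothing → 0% → $0.00
Picture frame (8x10) $23.60: all other goods → 4.5% → $1.06
Subtotal = $680.87; tax = $13.25; total due = $694.12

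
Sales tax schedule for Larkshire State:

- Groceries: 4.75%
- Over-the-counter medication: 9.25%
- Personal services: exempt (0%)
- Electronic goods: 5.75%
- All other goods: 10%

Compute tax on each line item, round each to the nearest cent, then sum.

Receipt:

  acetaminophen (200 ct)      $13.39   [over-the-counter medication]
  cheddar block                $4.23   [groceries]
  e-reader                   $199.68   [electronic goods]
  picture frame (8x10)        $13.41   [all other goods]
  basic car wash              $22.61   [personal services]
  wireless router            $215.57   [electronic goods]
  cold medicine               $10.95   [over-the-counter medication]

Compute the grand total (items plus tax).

$507.51

Acetaminophen (200 ct) $13.39: over-the-counter medication → 9.25% → $1.24
Cheddar block $4.23: groceries → 4.75% → $0.20
E-reader $199.68: electronic goods → 5.75% → $11.48
Picture frame (8x10) $13.41: all other goods → 10% → $1.34
Basic car wash $22.61: personal services → 0% → $0.00
Wireless router $215.57: electronic goods → 5.75% → $12.40
Cold medicine $10.95: over-the-counter medication → 9.25% → $1.01
Subtotal = $479.84; tax = $27.67; total due = $507.51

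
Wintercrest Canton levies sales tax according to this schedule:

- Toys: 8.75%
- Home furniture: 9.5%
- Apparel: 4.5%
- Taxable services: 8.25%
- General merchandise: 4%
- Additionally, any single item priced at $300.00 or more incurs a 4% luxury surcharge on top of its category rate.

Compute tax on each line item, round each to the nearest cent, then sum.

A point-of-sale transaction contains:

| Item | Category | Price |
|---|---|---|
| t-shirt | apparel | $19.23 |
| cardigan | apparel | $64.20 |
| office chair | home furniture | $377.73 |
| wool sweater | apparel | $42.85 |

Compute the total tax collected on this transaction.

$56.68

T-shirt $19.23: apparel → 4.5% → $0.87
Cardigan $64.20: apparel → 4.5% → $2.89
Office chair $377.73: home furniture → 9.5% + 4% surcharge = 13.5% → $50.99
Wool sweater $42.85: apparel → 4.5% → $1.93
Total tax = $0.87 + $2.89 + $50.99 + $1.93 = $56.68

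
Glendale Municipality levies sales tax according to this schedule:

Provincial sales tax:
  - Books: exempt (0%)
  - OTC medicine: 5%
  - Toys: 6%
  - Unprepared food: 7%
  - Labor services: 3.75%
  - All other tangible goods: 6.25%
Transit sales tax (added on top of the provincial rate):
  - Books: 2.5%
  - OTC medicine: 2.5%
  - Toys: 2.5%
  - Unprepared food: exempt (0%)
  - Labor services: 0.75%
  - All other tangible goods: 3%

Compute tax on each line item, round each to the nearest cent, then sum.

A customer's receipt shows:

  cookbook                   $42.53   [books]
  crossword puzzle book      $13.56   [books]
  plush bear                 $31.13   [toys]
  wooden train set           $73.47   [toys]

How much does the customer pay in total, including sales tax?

Cookbook $42.53: books → 0% + 2.5% transit = 2.5% → $1.06
Crossword puzzle book $13.56: books → 0% + 2.5% transit = 2.5% → $0.34
Plush bear $31.13: toys → 6% + 2.5% transit = 8.5% → $2.65
Wooden train set $73.47: toys → 6% + 2.5% transit = 8.5% → $6.24
Subtotal = $160.69; tax = $10.29; total due = $170.98

$170.98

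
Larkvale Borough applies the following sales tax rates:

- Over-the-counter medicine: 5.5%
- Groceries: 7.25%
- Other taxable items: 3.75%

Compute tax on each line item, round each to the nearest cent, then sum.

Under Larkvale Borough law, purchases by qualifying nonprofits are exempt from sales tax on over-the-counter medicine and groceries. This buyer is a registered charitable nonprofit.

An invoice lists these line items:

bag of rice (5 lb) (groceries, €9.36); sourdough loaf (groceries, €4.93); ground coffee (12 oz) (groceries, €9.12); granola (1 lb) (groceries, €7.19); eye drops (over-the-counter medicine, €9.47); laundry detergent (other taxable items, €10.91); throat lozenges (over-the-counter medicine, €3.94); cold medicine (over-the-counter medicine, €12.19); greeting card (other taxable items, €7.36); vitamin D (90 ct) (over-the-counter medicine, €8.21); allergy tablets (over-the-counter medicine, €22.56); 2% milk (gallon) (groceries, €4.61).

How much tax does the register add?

€0.69

Bag of rice (5 lb) €9.36: groceries, buyer-exempt → 0% → €0.00
Sourdough loaf €4.93: groceries, buyer-exempt → 0% → €0.00
Ground coffee (12 oz) €9.12: groceries, buyer-exempt → 0% → €0.00
Granola (1 lb) €7.19: groceries, buyer-exempt → 0% → €0.00
Eye drops €9.47: over-the-counter medicine, buyer-exempt → 0% → €0.00
Laundry detergent €10.91: other taxable items → 3.75% → €0.41
Throat lozenges €3.94: over-the-counter medicine, buyer-exempt → 0% → €0.00
Cold medicine €12.19: over-the-counter medicine, buyer-exempt → 0% → €0.00
Greeting card €7.36: other taxable items → 3.75% → €0.28
Vitamin D (90 ct) €8.21: over-the-counter medicine, buyer-exempt → 0% → €0.00
Allergy tablets €22.56: over-the-counter medicine, buyer-exempt → 0% → €0.00
2% milk (gallon) €4.61: groceries, buyer-exempt → 0% → €0.00
Total tax = €0.41 + €0.28 = €0.69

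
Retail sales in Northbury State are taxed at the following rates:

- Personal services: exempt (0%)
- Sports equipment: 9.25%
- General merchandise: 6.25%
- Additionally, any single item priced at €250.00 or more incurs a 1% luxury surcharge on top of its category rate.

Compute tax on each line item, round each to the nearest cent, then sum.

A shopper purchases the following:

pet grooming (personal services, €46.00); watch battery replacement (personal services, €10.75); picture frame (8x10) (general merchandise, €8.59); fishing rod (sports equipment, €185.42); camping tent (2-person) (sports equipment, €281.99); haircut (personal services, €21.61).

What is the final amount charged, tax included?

Pet grooming €46.00: personal services → 0% → €0.00
Watch battery replacement €10.75: personal services → 0% → €0.00
Picture frame (8x10) €8.59: general merchandise → 6.25% → €0.54
Fishing rod €185.42: sports equipment → 9.25% → €17.15
Camping tent (2-person) €281.99: sports equipment → 9.25% + 1% surcharge = 10.25% → €28.90
Haircut €21.61: personal services → 0% → €0.00
Subtotal = €554.36; tax = €46.59; total due = €600.95

€600.95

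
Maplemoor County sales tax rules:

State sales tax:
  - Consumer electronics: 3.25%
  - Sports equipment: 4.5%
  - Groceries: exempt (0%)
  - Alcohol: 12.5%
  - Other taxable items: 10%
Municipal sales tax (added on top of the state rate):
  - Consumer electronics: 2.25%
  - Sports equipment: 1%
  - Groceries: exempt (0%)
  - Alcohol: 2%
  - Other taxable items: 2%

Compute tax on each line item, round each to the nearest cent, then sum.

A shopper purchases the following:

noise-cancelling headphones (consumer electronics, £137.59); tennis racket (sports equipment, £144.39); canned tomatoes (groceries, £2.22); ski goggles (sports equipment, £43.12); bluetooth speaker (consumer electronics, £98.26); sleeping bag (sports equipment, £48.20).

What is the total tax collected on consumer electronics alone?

Noise-cancelling headphones £137.59: consumer electronics → 3.25% + 2.25% municipal = 5.5% → £7.57
Bluetooth speaker £98.26: consumer electronics → 3.25% + 2.25% municipal = 5.5% → £5.40
Tax on consumer electronics = £7.57 + £5.40 = £12.97

£12.97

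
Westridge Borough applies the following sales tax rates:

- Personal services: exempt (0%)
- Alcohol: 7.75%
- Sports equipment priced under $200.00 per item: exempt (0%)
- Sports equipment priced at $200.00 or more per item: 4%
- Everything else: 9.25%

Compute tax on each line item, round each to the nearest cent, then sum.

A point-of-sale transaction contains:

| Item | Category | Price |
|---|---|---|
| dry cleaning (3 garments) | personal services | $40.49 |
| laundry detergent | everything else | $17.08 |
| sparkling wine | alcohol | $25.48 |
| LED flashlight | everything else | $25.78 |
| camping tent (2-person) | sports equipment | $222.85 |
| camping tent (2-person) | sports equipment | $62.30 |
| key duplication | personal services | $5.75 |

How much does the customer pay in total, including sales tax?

Dry cleaning (3 garments) $40.49: personal services → 0% → $0.00
Laundry detergent $17.08: everything else → 9.25% → $1.58
Sparkling wine $25.48: alcohol → 7.75% → $1.97
LED flashlight $25.78: everything else → 9.25% → $2.38
Camping tent (2-person) $222.85: sports equipment, $200.00 or more → 4% → $8.91
Camping tent (2-person) $62.30: sports equipment, under $200.00 → 0% → $0.00
Key duplication $5.75: personal services → 0% → $0.00
Subtotal = $399.73; tax = $14.84; total due = $414.57

$414.57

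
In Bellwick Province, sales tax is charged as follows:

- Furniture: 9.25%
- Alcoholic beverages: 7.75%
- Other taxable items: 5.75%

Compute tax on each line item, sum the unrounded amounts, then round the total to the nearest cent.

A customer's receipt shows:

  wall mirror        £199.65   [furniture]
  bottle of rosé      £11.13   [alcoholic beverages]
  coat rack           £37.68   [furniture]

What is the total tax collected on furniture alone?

Wall mirror £199.65: furniture → 9.25% → £18.467625
Coat rack £37.68: furniture → 9.25% → £3.4854
Tax on furniture: unrounded sum = £21.953025 → £21.95

£21.95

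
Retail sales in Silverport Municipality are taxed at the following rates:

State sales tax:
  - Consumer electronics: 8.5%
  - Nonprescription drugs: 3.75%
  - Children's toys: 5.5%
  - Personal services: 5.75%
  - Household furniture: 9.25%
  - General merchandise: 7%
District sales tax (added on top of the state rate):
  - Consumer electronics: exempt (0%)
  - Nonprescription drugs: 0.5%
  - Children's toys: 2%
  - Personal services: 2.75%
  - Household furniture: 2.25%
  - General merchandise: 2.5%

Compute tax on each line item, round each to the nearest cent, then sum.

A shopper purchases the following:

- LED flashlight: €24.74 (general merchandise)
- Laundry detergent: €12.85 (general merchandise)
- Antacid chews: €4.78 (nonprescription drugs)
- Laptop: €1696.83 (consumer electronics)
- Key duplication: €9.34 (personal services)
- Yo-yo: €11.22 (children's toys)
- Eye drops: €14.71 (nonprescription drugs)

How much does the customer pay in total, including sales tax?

LED flashlight €24.74: general merchandise → 7% + 2.5% district = 9.5% → €2.35
Laundry detergent €12.85: general merchandise → 7% + 2.5% district = 9.5% → €1.22
Antacid chews €4.78: nonprescription drugs → 3.75% + 0.5% district = 4.25% → €0.20
Laptop €1696.83: consumer electronics → 8.5% + 0% district = 8.5% → €144.23
Key duplication €9.34: personal services → 5.75% + 2.75% district = 8.5% → €0.79
Yo-yo €11.22: children's toys → 5.5% + 2% district = 7.5% → €0.84
Eye drops €14.71: nonprescription drugs → 3.75% + 0.5% district = 4.25% → €0.63
Subtotal = €1774.47; tax = €150.26; total due = €1924.73

€1924.73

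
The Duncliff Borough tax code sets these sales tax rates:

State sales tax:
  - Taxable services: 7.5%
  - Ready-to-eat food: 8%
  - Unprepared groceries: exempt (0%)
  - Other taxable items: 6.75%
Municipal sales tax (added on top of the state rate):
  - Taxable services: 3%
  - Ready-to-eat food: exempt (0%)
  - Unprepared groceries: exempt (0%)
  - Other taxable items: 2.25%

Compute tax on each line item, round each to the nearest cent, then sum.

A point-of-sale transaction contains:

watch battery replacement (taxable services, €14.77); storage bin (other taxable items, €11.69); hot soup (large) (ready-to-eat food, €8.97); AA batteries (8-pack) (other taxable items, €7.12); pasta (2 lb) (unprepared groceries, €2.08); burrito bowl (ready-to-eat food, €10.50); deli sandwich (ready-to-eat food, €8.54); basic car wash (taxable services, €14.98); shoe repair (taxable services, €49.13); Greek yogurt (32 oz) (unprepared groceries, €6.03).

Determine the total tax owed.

Watch battery replacement €14.77: taxable services → 7.5% + 3% municipal = 10.5% → €1.55
Storage bin €11.69: other taxable items → 6.75% + 2.25% municipal = 9% → €1.05
Hot soup (large) €8.97: ready-to-eat food → 8% + 0% municipal = 8% → €0.72
AA batteries (8-pack) €7.12: other taxable items → 6.75% + 2.25% municipal = 9% → €0.64
Pasta (2 lb) €2.08: unprepared groceries → 0% + 0% municipal = 0% → €0.00
Burrito bowl €10.50: ready-to-eat food → 8% + 0% municipal = 8% → €0.84
Deli sandwich €8.54: ready-to-eat food → 8% + 0% municipal = 8% → €0.68
Basic car wash €14.98: taxable services → 7.5% + 3% municipal = 10.5% → €1.57
Shoe repair €49.13: taxable services → 7.5% + 3% municipal = 10.5% → €5.16
Greek yogurt (32 oz) €6.03: unprepared groceries → 0% + 0% municipal = 0% → €0.00
Total tax = €1.55 + €1.05 + €0.72 + €0.64 + €0.84 + €0.68 + €1.57 + €5.16 = €12.21

€12.21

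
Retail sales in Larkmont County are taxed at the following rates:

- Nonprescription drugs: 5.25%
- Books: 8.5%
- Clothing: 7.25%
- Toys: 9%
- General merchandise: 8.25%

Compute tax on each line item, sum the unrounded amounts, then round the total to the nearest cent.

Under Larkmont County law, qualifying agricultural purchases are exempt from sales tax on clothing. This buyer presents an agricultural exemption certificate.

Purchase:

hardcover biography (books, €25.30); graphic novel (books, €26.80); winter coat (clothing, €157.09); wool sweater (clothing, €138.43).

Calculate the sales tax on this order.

Hardcover biography €25.30: books → 8.5% → €2.1505
Graphic novel €26.80: books → 8.5% → €2.278
Winter coat €157.09: clothing, buyer-exempt → 0% → €0.00
Wool sweater €138.43: clothing, buyer-exempt → 0% → €0.00
Unrounded tax sum = €4.4285 → €4.43

€4.43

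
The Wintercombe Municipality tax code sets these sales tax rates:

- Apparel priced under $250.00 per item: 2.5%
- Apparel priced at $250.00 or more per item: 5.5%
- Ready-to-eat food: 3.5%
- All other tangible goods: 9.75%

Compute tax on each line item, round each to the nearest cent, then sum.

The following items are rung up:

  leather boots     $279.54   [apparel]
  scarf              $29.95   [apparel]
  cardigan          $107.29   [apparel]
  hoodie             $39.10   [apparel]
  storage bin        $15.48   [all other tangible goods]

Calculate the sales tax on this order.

$21.29

Leather boots $279.54: apparel, $250.00 or more → 5.5% → $15.37
Scarf $29.95: apparel, under $250.00 → 2.5% → $0.75
Cardigan $107.29: apparel, under $250.00 → 2.5% → $2.68
Hoodie $39.10: apparel, under $250.00 → 2.5% → $0.98
Storage bin $15.48: all other tangible goods → 9.75% → $1.51
Total tax = $15.37 + $0.75 + $2.68 + $0.98 + $1.51 = $21.29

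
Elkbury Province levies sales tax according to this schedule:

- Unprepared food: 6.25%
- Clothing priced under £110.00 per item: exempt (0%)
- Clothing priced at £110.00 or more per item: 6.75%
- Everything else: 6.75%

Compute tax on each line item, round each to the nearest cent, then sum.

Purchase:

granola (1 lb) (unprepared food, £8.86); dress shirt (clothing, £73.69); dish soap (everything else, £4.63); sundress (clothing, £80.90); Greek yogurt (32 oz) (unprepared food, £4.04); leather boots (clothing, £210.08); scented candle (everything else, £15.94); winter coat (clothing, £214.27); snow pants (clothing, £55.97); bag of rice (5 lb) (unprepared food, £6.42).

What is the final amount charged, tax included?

£706.03

Granola (1 lb) £8.86: unprepared food → 6.25% → £0.55
Dress shirt £73.69: clothing, under £110.00 → 0% → £0.00
Dish soap £4.63: everything else → 6.75% → £0.31
Sundress £80.90: clothing, under £110.00 → 0% → £0.00
Greek yogurt (32 oz) £4.04: unprepared food → 6.25% → £0.25
Leather boots £210.08: clothing, £110.00 or more → 6.75% → £14.18
Scented candle £15.94: everything else → 6.75% → £1.08
Winter coat £214.27: clothing, £110.00 or more → 6.75% → £14.46
Snow pants £55.97: clothing, under £110.00 → 0% → £0.00
Bag of rice (5 lb) £6.42: unprepared food → 6.25% → £0.40
Subtotal = £674.80; tax = £31.23; total due = £706.03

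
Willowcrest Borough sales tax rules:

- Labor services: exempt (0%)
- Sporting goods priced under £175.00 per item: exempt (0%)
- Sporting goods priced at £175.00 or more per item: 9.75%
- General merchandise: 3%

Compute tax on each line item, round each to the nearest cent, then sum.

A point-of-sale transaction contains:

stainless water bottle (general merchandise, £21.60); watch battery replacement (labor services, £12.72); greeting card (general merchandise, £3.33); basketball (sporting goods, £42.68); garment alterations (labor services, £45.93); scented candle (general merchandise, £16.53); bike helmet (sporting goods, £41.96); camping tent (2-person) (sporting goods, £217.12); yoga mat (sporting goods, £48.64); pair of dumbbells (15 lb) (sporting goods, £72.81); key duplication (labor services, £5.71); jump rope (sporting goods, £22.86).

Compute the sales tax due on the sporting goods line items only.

Basketball £42.68: sporting goods, under £175.00 → 0% → £0.00
Bike helmet £41.96: sporting goods, under £175.00 → 0% → £0.00
Camping tent (2-person) £217.12: sporting goods, £175.00 or more → 9.75% → £21.17
Yoga mat £48.64: sporting goods, under £175.00 → 0% → £0.00
Pair of dumbbells (15 lb) £72.81: sporting goods, under £175.00 → 0% → £0.00
Jump rope £22.86: sporting goods, under £175.00 → 0% → £0.00
Tax on sporting goods = £0.00 + £0.00 + £21.17 + £0.00 + £0.00 + £0.00 = £21.17

£21.17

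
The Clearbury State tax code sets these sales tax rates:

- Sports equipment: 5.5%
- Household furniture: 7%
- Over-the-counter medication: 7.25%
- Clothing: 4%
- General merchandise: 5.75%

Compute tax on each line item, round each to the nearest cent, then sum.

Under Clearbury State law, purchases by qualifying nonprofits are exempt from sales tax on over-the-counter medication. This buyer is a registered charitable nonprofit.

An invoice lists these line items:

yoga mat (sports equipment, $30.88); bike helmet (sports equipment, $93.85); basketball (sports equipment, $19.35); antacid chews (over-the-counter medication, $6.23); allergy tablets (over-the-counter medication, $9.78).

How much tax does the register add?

$7.92

Yoga mat $30.88: sports equipment → 5.5% → $1.70
Bike helmet $93.85: sports equipment → 5.5% → $5.16
Basketball $19.35: sports equipment → 5.5% → $1.06
Antacid chews $6.23: over-the-counter medication, buyer-exempt → 0% → $0.00
Allergy tablets $9.78: over-the-counter medication, buyer-exempt → 0% → $0.00
Total tax = $1.70 + $5.16 + $1.06 = $7.92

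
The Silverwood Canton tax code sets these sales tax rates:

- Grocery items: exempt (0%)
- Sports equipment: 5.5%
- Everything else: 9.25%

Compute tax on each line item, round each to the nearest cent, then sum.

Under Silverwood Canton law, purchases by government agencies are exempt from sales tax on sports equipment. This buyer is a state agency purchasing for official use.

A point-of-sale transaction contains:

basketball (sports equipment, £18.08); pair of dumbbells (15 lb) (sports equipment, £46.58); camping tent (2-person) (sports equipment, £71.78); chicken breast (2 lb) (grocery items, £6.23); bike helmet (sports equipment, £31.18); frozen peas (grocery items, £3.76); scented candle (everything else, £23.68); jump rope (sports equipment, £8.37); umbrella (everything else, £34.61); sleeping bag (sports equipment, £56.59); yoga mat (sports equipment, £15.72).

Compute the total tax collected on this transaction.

Basketball £18.08: sports equipment, buyer-exempt → 0% → £0.00
Pair of dumbbells (15 lb) £46.58: sports equipment, buyer-exempt → 0% → £0.00
Camping tent (2-person) £71.78: sports equipment, buyer-exempt → 0% → £0.00
Chicken breast (2 lb) £6.23: grocery items → 0% → £0.00
Bike helmet £31.18: sports equipment, buyer-exempt → 0% → £0.00
Frozen peas £3.76: grocery items → 0% → £0.00
Scented candle £23.68: everything else → 9.25% → £2.19
Jump rope £8.37: sports equipment, buyer-exempt → 0% → £0.00
Umbrella £34.61: everything else → 9.25% → £3.20
Sleeping bag £56.59: sports equipment, buyer-exempt → 0% → £0.00
Yoga mat £15.72: sports equipment, buyer-exempt → 0% → £0.00
Total tax = £2.19 + £3.20 = £5.39

£5.39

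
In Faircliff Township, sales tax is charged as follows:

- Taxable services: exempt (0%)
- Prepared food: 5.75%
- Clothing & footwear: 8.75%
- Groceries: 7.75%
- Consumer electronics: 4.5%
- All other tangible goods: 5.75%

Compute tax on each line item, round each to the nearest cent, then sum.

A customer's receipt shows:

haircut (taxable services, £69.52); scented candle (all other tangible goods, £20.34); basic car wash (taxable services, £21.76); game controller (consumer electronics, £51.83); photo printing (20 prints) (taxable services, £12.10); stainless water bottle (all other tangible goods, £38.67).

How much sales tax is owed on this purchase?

Haircut £69.52: taxable services → 0% → £0.00
Scented candle £20.34: all other tangible goods → 5.75% → £1.17
Basic car wash £21.76: taxable services → 0% → £0.00
Game controller £51.83: consumer electronics → 4.5% → £2.33
Photo printing (20 prints) £12.10: taxable services → 0% → £0.00
Stainless water bottle £38.67: all other tangible goods → 5.75% → £2.22
Total tax = £1.17 + £2.33 + £2.22 = £5.72

£5.72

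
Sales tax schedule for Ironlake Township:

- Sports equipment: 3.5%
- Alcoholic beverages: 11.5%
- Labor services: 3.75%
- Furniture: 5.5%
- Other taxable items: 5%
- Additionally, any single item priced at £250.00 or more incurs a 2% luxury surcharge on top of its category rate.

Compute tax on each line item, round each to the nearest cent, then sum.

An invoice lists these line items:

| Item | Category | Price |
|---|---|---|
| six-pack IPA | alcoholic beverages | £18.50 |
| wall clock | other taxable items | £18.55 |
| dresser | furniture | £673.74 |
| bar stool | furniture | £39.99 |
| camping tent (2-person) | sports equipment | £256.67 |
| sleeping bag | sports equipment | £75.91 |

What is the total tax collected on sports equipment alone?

£16.78

Camping tent (2-person) £256.67: sports equipment → 3.5% + 2% surcharge = 5.5% → £14.12
Sleeping bag £75.91: sports equipment → 3.5% → £2.66
Tax on sports equipment = £14.12 + £2.66 = £16.78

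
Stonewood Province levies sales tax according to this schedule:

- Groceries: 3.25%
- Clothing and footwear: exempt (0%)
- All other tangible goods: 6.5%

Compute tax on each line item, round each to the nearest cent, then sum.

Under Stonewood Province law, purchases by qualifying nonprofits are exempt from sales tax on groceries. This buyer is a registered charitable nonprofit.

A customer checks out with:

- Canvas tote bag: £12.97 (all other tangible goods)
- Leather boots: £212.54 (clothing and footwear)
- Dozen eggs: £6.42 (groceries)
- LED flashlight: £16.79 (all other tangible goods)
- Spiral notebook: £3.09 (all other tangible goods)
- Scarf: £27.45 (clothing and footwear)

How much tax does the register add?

£2.13

Canvas tote bag £12.97: all other tangible goods → 6.5% → £0.84
Leather boots £212.54: clothing and footwear → 0% → £0.00
Dozen eggs £6.42: groceries, buyer-exempt → 0% → £0.00
LED flashlight £16.79: all other tangible goods → 6.5% → £1.09
Spiral notebook £3.09: all other tangible goods → 6.5% → £0.20
Scarf £27.45: clothing and footwear → 0% → £0.00
Total tax = £0.84 + £1.09 + £0.20 = £2.13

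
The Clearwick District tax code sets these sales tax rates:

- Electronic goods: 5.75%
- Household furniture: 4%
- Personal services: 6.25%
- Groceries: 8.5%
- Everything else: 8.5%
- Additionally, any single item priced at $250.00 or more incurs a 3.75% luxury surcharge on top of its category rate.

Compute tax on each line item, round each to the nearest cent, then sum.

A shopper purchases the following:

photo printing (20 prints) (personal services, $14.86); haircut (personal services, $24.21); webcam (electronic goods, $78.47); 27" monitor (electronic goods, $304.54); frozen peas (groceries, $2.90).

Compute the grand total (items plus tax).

Photo printing (20 prints) $14.86: personal services → 6.25% → $0.93
Haircut $24.21: personal services → 6.25% → $1.51
Webcam $78.47: electronic goods → 5.75% → $4.51
27" monitor $304.54: electronic goods → 5.75% + 3.75% surcharge = 9.5% → $28.93
Frozen peas $2.90: groceries → 8.5% → $0.25
Subtotal = $424.98; tax = $36.13; total due = $461.11

$461.11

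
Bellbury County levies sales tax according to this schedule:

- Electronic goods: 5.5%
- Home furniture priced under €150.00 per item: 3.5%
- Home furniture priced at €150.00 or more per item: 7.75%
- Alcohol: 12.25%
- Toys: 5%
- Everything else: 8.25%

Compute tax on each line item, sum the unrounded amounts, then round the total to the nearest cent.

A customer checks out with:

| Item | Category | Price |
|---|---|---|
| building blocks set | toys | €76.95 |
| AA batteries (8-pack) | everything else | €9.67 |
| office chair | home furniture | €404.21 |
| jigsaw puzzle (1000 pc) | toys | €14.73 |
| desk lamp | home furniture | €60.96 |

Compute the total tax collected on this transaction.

€38.84

Building blocks set €76.95: toys → 5% → €3.8475
AA batteries (8-pack) €9.67: everything else → 8.25% → €0.797775
Office chair €404.21: home furniture, €150.00 or more → 7.75% → €31.326275
Jigsaw puzzle (1000 pc) €14.73: toys → 5% → €0.7365
Desk lamp €60.96: home furniture, under €150.00 → 3.5% → €2.1336
Unrounded tax sum = €38.84165 → €38.84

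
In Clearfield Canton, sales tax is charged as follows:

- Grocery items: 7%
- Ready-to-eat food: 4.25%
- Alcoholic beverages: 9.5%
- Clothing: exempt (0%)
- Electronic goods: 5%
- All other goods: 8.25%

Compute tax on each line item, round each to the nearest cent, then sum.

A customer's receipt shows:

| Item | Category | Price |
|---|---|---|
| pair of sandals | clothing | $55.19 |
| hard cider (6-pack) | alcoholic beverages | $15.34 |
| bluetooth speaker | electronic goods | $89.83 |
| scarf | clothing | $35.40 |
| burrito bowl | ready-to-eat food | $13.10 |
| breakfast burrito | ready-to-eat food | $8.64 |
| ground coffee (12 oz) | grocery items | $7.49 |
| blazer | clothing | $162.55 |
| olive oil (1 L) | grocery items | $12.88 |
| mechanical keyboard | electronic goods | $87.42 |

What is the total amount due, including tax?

Pair of sandals $55.19: clothing → 0% → $0.00
Hard cider (6-pack) $15.34: alcoholic beverages → 9.5% → $1.46
Bluetooth speaker $89.83: electronic goods → 5% → $4.49
Scarf $35.40: clothing → 0% → $0.00
Burrito bowl $13.10: ready-to-eat food → 4.25% → $0.56
Breakfast burrito $8.64: ready-to-eat food → 4.25% → $0.37
Ground coffee (12 oz) $7.49: grocery items → 7% → $0.52
Blazer $162.55: clothing → 0% → $0.00
Olive oil (1 L) $12.88: grocery items → 7% → $0.90
Mechanical keyboard $87.42: electronic goods → 5% → $4.37
Subtotal = $487.84; tax = $12.67; total due = $500.51

$500.51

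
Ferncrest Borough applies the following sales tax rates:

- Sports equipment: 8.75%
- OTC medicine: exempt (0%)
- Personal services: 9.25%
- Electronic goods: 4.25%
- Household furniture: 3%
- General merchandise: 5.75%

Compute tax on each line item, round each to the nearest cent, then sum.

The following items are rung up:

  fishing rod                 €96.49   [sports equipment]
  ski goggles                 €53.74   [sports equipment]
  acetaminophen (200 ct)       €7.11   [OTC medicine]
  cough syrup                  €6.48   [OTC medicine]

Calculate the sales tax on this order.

€13.14

Fishing rod €96.49: sports equipment → 8.75% → €8.44
Ski goggles €53.74: sports equipment → 8.75% → €4.70
Acetaminophen (200 ct) €7.11: OTC medicine → 0% → €0.00
Cough syrup €6.48: OTC medicine → 0% → €0.00
Total tax = €8.44 + €4.70 = €13.14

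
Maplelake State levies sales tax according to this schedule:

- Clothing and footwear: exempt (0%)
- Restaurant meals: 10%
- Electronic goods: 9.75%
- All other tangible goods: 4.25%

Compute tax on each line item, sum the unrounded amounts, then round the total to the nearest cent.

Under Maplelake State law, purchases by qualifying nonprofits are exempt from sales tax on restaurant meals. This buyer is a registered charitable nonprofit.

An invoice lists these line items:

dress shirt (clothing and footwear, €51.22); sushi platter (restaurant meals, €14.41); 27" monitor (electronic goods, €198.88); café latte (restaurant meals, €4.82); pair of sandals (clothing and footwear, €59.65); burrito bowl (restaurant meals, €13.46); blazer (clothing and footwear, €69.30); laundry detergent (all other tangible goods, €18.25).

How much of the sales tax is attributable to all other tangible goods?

Laundry detergent €18.25: all other tangible goods → 4.25% → €0.775625
Tax on all other tangible goods: unrounded sum = €0.775625 → €0.78

€0.78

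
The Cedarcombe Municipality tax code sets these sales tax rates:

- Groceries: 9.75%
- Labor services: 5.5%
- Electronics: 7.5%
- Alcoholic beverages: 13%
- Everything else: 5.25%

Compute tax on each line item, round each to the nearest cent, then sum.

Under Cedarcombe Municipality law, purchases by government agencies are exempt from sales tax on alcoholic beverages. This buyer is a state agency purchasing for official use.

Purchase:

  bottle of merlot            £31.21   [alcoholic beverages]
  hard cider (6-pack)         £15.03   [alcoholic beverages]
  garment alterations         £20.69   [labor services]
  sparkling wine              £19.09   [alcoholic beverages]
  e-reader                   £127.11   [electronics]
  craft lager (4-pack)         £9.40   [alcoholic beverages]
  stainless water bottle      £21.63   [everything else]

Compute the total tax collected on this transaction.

Bottle of merlot £31.21: alcoholic beverages, buyer-exempt → 0% → £0.00
Hard cider (6-pack) £15.03: alcoholic beverages, buyer-exempt → 0% → £0.00
Garment alterations £20.69: labor services → 5.5% → £1.14
Sparkling wine £19.09: alcoholic beverages, buyer-exempt → 0% → £0.00
E-reader £127.11: electronics → 7.5% → £9.53
Craft lager (4-pack) £9.40: alcoholic beverages, buyer-exempt → 0% → £0.00
Stainless water bottle £21.63: everything else → 5.25% → £1.14
Total tax = £1.14 + £9.53 + £1.14 = £11.81

£11.81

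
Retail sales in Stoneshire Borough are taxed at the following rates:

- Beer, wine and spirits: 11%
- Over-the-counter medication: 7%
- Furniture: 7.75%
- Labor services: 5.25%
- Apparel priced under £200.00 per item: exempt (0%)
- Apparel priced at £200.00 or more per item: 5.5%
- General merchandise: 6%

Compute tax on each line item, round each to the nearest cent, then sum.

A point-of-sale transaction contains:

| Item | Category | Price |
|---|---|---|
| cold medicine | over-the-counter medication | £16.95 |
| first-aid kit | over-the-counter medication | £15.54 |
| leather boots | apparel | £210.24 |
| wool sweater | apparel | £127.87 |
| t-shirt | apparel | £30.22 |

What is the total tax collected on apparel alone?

Leather boots £210.24: apparel, £200.00 or more → 5.5% → £11.56
Wool sweater £127.87: apparel, under £200.00 → 0% → £0.00
T-shirt £30.22: apparel, under £200.00 → 0% → £0.00
Tax on apparel = £11.56 + £0.00 + £0.00 = £11.56

£11.56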